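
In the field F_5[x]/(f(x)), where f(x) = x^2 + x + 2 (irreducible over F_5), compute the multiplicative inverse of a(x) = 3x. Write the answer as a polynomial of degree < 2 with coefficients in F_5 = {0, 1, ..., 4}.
a(x)^(-1) ≡ 4x + 4 (mod f(x))

Since f is irreducible over F_5, F_5[x]/(f) is a field and a(x) ≠ 0 has an inverse. Apply the extended Euclidean algorithm to f(x) and a(x) in F_5[x]: f(x) = (2x + 2)·a(x) + (2). The last nonzero remainder is the constant 2 = gcd(f, a) in F_5. Back-substituting through the division chain expresses 2 = s(x)·a(x) + t(x)·f(x) with s(x) ≡ 3x + 3 (mod f), so (3x + 3)·a(x) ≡ 2 (mod f). Multiplying by 2^(-1) ≡ 3 in F_5 gives a(x)^(-1) ≡ 3·(3x + 3) ≡ 4x + 4 (mod f). Check: (3x)·(4x + 4) = 2x^2 + 2x ≡ 1 (mod x^2 + x + 2).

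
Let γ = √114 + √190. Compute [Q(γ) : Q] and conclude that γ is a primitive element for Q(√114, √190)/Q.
[Q(γ) : Q] = 4 (equivalently, Q(γ) = Q(√114, √190))

Obviously Q(γ) ⊆ Q(√114, √190), and [Q(√114, √190):Q] = 4 (since 114, 190 are distinct squarefree integers > 1 with 21660 not a perfect square). To show equality we compute the minimal polynomial of γ. From γ = √114 + √190: γ^2 = 114 + 2√(21660) + 190 = 304 + 2√(21660), so γ^2 - 304 = 2√(21660); squaring, (γ^2 - 304)^2 = 4·21660, i.e. γ^4 - 608γ^2 + 92416 - 86640 = 0, i.e. γ^4 - 608γ^2 + 5776 = 0. So γ is a root of x^4 - 608x^2 + 5776. This polynomial is irreducible over Q: it has no rational root (each ±√114 ± √190 is irrational), and any factorization into two quadratics over Q would force √(21660) ∈ Q (pairing opposite roots) or √114, √190 ∈ Q (other pairings), all impossible. Hence [Q(γ):Q] = 4 = [Q(√114, √190):Q], so Q(γ) = Q(√114, √190).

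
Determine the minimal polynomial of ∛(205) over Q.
m_α(x) = x^3 - 205

α satisfies α^3 = 205, so x^3 - 205 annihilates α. By the rational root test, a rational root p/q (in lowest terms) of x^3 - 205 would satisfy p^3 = 205 q^3, forcing q = 1 and p^3 = 205; but 205 is not a perfect cube, contradiction. A monic cubic over Q with no rational root is irreducible (any nontrivial factorization would include a linear factor). Hence x^3 - 205 is the minimal polynomial of α, and in particular [Q(α):Q] = 3.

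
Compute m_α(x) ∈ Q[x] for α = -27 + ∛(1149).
m_α(x) = x^3 + 81x^2 + 2187x + 18534

Set β = α + 27 = ∛(1149), so β^3 = 1149. Then (α + 27)^3 - 1149 = 0, i.e. α is a root of g(x) = (x + 27)^3 - 1149 = x^3 + 81x^2 + 2187x + 18534. Since g(x) = h(x + 27) where h(x) = x^3 - 1149, and h is irreducible over Q (because 1149 is not a perfect cube, so h has no rational root, and a monic cubic with no rational root is irreducible), g is also irreducible (irreducibility is preserved under the substitution x → x + 27). Hence m_α(x) = x^3 + 81x^2 + 2187x + 18534.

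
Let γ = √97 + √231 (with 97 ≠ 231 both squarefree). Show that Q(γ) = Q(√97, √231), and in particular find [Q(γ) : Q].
[Q(γ) : Q] = 4 (equivalently, Q(γ) = Q(√97, √231))

Obviously Q(γ) ⊆ Q(√97, √231), and [Q(√97, √231):Q] = 4 (since 97, 231 are distinct squarefree integers > 1 with 22407 not a perfect square). To show equality we compute the minimal polynomial of γ. From γ = √97 + √231: γ^2 = 97 + 2√(22407) + 231 = 328 + 2√(22407), so γ^2 - 328 = 2√(22407); squaring, (γ^2 - 328)^2 = 4·22407, i.e. γ^4 - 656γ^2 + 107584 - 89628 = 0, i.e. γ^4 - 656γ^2 + 17956 = 0. So γ is a root of x^4 - 656x^2 + 17956. This polynomial is irreducible over Q: it has no rational root (each ±√97 ± √231 is irrational), and any factorization into two quadratics over Q would force √(22407) ∈ Q (pairing opposite roots) or √97, √231 ∈ Q (other pairings), all impossible. Hence [Q(γ):Q] = 4 = [Q(√97, √231):Q], so Q(γ) = Q(√97, √231).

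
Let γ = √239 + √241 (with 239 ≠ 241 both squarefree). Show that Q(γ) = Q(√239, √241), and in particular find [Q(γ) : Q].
[Q(γ) : Q] = 4 (equivalently, Q(γ) = Q(√239, √241))

Obviously Q(γ) ⊆ Q(√239, √241), and [Q(√239, √241):Q] = 4 (since 239, 241 are distinct squarefree integers > 1 with 57599 not a perfect square). To show equality we compute the minimal polynomial of γ. From γ = √239 + √241: γ^2 = 239 + 2√(57599) + 241 = 480 + 2√(57599), so γ^2 - 480 = 2√(57599); squaring, (γ^2 - 480)^2 = 4·57599, i.e. γ^4 - 960γ^2 + 230400 - 230396 = 0, i.e. γ^4 - 960γ^2 + 4 = 0. So γ is a root of x^4 - 960x^2 + 4. This polynomial is irreducible over Q: it has no rational root (each ±√239 ± √241 is irrational), and any factorization into two quadratics over Q would force √(57599) ∈ Q (pairing opposite roots) or √239, √241 ∈ Q (other pairings), all impossible. Hence [Q(γ):Q] = 4 = [Q(√239, √241):Q], so Q(γ) = Q(√239, √241).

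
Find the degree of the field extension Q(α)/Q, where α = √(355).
[Q(α):Q] = 2

[Q(α):Q] equals the degree of the minimal polynomial of α. Here α^2 = 355 and x^2 - 355 is irreducible (d = 355 is squarefree, ≠ 1, hence not a square), so deg(m_α) = 2. Thus [Q(α):Q] = 2.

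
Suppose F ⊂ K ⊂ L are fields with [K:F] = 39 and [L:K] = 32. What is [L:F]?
[L:F] = 1248

The tower law says that for any tower of field extensions F ⊂ K ⊂ L with finite degrees, [L:F] = [L:K] · [K:F]. Here this gives [L:F] = 32 · 39 = 1248.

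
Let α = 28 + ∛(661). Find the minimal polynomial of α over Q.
m_α(x) = x^3 - 84x^2 + 2352x - 22613

Set β = α - 28 = ∛(661), so β^3 = 661. Then (α - 28)^3 - 661 = 0, i.e. α is a root of g(x) = (x - 28)^3 - 661 = x^3 - 84x^2 + 2352x - 22613. Since g(x) = h(x - 28) where h(x) = x^3 - 661, and h is irreducible over Q (because 661 is not a perfect cube, so h has no rational root, and a monic cubic with no rational root is irreducible), g is also irreducible (irreducibility is preserved under the substitution x → x - 28). Hence m_α(x) = x^3 - 84x^2 + 2352x - 22613.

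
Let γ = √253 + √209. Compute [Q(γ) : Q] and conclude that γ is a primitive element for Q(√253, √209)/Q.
[Q(γ) : Q] = 4 (equivalently, Q(γ) = Q(√253, √209))

Obviously Q(γ) ⊆ Q(√253, √209), and [Q(√253, √209):Q] = 4 (since 253, 209 are distinct squarefree integers > 1 with 52877 not a perfect square). To show equality we compute the minimal polynomial of γ. From γ = √253 + √209: γ^2 = 253 + 2√(52877) + 209 = 462 + 2√(52877), so γ^2 - 462 = 2√(52877); squaring, (γ^2 - 462)^2 = 4·52877, i.e. γ^4 - 924γ^2 + 213444 - 211508 = 0, i.e. γ^4 - 924γ^2 + 1936 = 0. So γ is a root of x^4 - 924x^2 + 1936. This polynomial is irreducible over Q: it has no rational root (each ±√253 ± √209 is irrational), and any factorization into two quadratics over Q would force √(52877) ∈ Q (pairing opposite roots) or √253, √209 ∈ Q (other pairings), all impossible. Hence [Q(γ):Q] = 4 = [Q(√253, √209):Q], so Q(γ) = Q(√253, √209).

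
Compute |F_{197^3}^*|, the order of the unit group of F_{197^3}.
|F_{197^3}^*| = 7645372

F_{197^3} has 197^3 = 7645373 elements; its multiplicative group consists of all nonzero elements, so |F_{197^3}^*| = 7645373 - 1 = 7645372. (It is cyclic since any finite subgroup of the multiplicative group of a field is cyclic.)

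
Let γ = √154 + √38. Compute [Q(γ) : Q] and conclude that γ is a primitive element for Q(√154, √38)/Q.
[Q(γ) : Q] = 4 (equivalently, Q(γ) = Q(√154, √38))

Obviously Q(γ) ⊆ Q(√154, √38), and [Q(√154, √38):Q] = 4 (since 154, 38 are distinct squarefree integers > 1 with 5852 not a perfect square). To show equality we compute the minimal polynomial of γ. From γ = √154 + √38: γ^2 = 154 + 2√(5852) + 38 = 192 + 2√(5852), so γ^2 - 192 = 2√(5852); squaring, (γ^2 - 192)^2 = 4·5852, i.e. γ^4 - 384γ^2 + 36864 - 23408 = 0, i.e. γ^4 - 384γ^2 + 13456 = 0. So γ is a root of x^4 - 384x^2 + 13456. This polynomial is irreducible over Q: it has no rational root (each ±√154 ± √38 is irrational), and any factorization into two quadratics over Q would force √(5852) ∈ Q (pairing opposite roots) or √154, √38 ∈ Q (other pairings), all impossible. Hence [Q(γ):Q] = 4 = [Q(√154, √38):Q], so Q(γ) = Q(√154, √38).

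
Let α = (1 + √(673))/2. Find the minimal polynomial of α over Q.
m_α(x) = x^2 - x - 168

From 2α - 1 = √(673), squaring gives (2α - 1)^2 = 673, i.e. 4α^2 - 4α + 1 = 673, so α^2 - α + (1 - 673)/4 = 0. Since 673 ≡ 1 (mod 4), (1 - 673)/4 = -168 ∈ Z. The polynomial x^2 - x - 168 has discriminant 1 - 4·(-168) = 673, which is not a perfect square in Q (d = 673 is squarefree and ≠ 1), so x^2 - x - 168 is irreducible over Q. It is the minimal polynomial of α.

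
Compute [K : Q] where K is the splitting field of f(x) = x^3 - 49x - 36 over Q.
[K : Q] = 6

By the rational root test, any rational root of the monic integer polynomial f(x) = x^3 - 49x - 36 must be an integer dividing the constant term -36, i.e. one of ±{1, 2, 3, 4, 6, 9, 12, 18, 36}. Evaluating: f(1) = -84, f(-1) = 12, f(2) = -126, f(-2) = 54, f(3) = -156, f(-3) = 84, f(4) = -168, f(-4) = 96, f(6) = -114, f(-6) = 42, f(9) = 252, f(-9) = -324, f(12) = 1104, f(-12) = -1176, f(18) = 4914, f(-18) = -4986, f(36) = 44856, f(-36) = -44928; none is 0, so f has no rational root and is therefore irreducible over Q (a cubic with no linear factor over a field is irreducible). For an irreducible cubic, the Galois group is A_3 or S_3 according as the discriminant disc(f) = -4a^3 - 27b^2 = -4·(-49)^3 - 27·(-36)^2 = 435604 is or is not a square in Q. Here disc(f) = 435604 is not a perfect square in Q, so the Galois group of f over Q is not contained in A_3 and must be all of S_3. The splitting field has degree |S_3| = 6 over Q, so [K : Q] = 6.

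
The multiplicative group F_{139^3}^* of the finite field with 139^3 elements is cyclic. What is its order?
|F_{139^3}^*| = 2685618

F_{139^3} has 139^3 = 2685619 elements; its multiplicative group consists of all nonzero elements, so |F_{139^3}^*| = 2685619 - 1 = 2685618. (It is cyclic since any finite subgroup of the multiplicative group of a field is cyclic.)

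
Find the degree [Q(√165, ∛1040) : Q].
[Q(√165, ∛1040) : Q] = 6

Let L = Q(√165, ∛1040). Since Q(√165) ⊂ L and [Q(√165):Q] = 2, the tower law gives 2 | [L:Q]. Likewise Q(∛1040) ⊂ L with [Q(∛1040):Q] = 3 (because 1040 is not a perfect cube), so 3 | [L:Q]. As gcd(2,3) = 1, [L:Q] is divisible by 6. Conversely L is generated over Q by √165 and ∛1040, so [L:Q] ≤ 2·3 = 6. Therefore [Q(√165, ∛1040) : Q] = 6.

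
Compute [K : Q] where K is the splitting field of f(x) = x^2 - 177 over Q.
[K : Q] = 2

f(x) = x^2 - 177 factors as (x - √177)(x + √177). The splitting field is K = Q(√177). Since 177 is squarefree and > 1, it is not a perfect square, so x^2 - 177 is irreducible over Q and [Q(√177) : Q] = 2. Hence [K : Q] = 2.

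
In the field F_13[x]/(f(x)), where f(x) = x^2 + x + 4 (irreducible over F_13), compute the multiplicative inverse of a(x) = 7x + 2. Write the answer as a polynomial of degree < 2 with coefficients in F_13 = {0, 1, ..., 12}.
a(x)^(-1) ≡ 8x + 2 (mod f(x))

Since f is irreducible over F_13, F_13[x]/(f) is a field and a(x) ≠ 0 has an inverse. Apply the extended Euclidean algorithm to f(x) and a(x) in F_13[x]: f(x) = (2x + 7)·a(x) + (3). The last nonzero remainder is the constant 3 = gcd(f, a) in F_13. Back-substituting through the division chain expresses 3 = s(x)·a(x) + t(x)·f(x) with s(x) ≡ 11x + 6 (mod f), so (11x + 6)·a(x) ≡ 3 (mod f). Multiplying by 3^(-1) ≡ 9 in F_13 gives a(x)^(-1) ≡ 9·(11x + 6) ≡ 8x + 2 (mod f). Check: (7x + 2)·(8x + 2) = 4x^2 + 4x + 4 ≡ 1 (mod x^2 + x + 4).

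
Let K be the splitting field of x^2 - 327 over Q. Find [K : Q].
[K : Q] = 2

f(x) = x^2 - 327 factors as (x - √327)(x + √327). The splitting field is K = Q(√327). Since 327 is squarefree and > 1, it is not a perfect square, so x^2 - 327 is irreducible over Q and [Q(√327) : Q] = 2. Hence [K : Q] = 2.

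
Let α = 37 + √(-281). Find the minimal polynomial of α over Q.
m_α(x) = x^2 - 74x + 1650

From α - 37 = √(-281), squaring gives (α - 37)^2 = -281, i.e. α^2 - 74α + 1369 = -281, so α^2 - 74α + 1650 = 0. The discriminant of x^2 - 74x + 1650 is (-74)^2 - 4·(1650) = 5476 - 6600 = -1124, and 4·(-281) is not a perfect square in Q since -281 is squarefree and ≠ 1. Hence x^2 - 74x + 1650 is irreducible over Q and is the minimal polynomial of α.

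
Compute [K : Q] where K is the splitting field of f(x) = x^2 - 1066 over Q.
[K : Q] = 2

f(x) = x^2 - 1066 factors as (x - √1066)(x + √1066). The splitting field is K = Q(√1066). Since 1066 is squarefree and > 1, it is not a perfect square, so x^2 - 1066 is irreducible over Q and [Q(√1066) : Q] = 2. Hence [K : Q] = 2.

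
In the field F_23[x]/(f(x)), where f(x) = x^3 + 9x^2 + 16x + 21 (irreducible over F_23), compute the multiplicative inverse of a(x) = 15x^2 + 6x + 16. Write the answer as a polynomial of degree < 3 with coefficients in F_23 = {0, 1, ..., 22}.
a(x)^(-1) ≡ 10x^2 + 5x + 1 (mod f(x))

Since f is irreducible over F_23, F_23[x]/(f) is a field and a(x) ≠ 0 has an inverse. Apply the extended Euclidean algorithm to f(x) and a(x) in F_23[x]: f(x) = (20x + 11)·a(x) + (21x + 6);  a(x) = (4x + 9)·(21x + 6) + (8). The last nonzero remainder is the constant 8 = gcd(f, a) in F_23. Back-substituting through the division chain expresses 8 = s(x)·a(x) + t(x)·f(x) with s(x) ≡ 11x^2 + 17x + 8 (mod f), so (11x^2 + 17x + 8)·a(x) ≡ 8 (mod f). Multiplying by 8^(-1) ≡ 3 in F_23 gives a(x)^(-1) ≡ 3·(11x^2 + 17x + 8) ≡ 10x^2 + 5x + 1 (mod f). Check: (15x^2 + 6x + 16)·(10x^2 + 5x + 1) = 12x^4 + 20x^3 + 21x^2 + 17x + 16 ≡ 1 (mod x^3 + 9x^2 + 16x + 21).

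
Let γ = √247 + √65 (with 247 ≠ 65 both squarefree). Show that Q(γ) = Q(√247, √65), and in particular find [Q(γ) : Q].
[Q(γ) : Q] = 4 (equivalently, Q(γ) = Q(√247, √65))

Obviously Q(γ) ⊆ Q(√247, √65), and [Q(√247, √65):Q] = 4 (since 247, 65 are distinct squarefree integers > 1 with 16055 not a perfect square). To show equality we compute the minimal polynomial of γ. From γ = √247 + √65: γ^2 = 247 + 2√(16055) + 65 = 312 + 2√(16055), so γ^2 - 312 = 2√(16055); squaring, (γ^2 - 312)^2 = 4·16055, i.e. γ^4 - 624γ^2 + 97344 - 64220 = 0, i.e. γ^4 - 624γ^2 + 33124 = 0. So γ is a root of x^4 - 624x^2 + 33124. This polynomial is irreducible over Q: it has no rational root (each ±√247 ± √65 is irrational), and any factorization into two quadratics over Q would force √(16055) ∈ Q (pairing opposite roots) or √247, √65 ∈ Q (other pairings), all impossible. Hence [Q(γ):Q] = 4 = [Q(√247, √65):Q], so Q(γ) = Q(√247, √65).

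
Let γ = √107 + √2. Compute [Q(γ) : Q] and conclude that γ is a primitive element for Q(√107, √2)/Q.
[Q(γ) : Q] = 4 (equivalently, Q(γ) = Q(√107, √2))

Obviously Q(γ) ⊆ Q(√107, √2), and [Q(√107, √2):Q] = 4 (since 107, 2 are distinct squarefree integers > 1 with 214 not a perfect square). To show equality we compute the minimal polynomial of γ. From γ = √107 + √2: γ^2 = 107 + 2√(214) + 2 = 109 + 2√(214), so γ^2 - 109 = 2√(214); squaring, (γ^2 - 109)^2 = 4·214, i.e. γ^4 - 218γ^2 + 11881 - 856 = 0, i.e. γ^4 - 218γ^2 + 11025 = 0. So γ is a root of x^4 - 218x^2 + 11025. This polynomial is irreducible over Q: it has no rational root (each ±√107 ± √2 is irrational), and any factorization into two quadratics over Q would force √(214) ∈ Q (pairing opposite roots) or √107, √2 ∈ Q (other pairings), all impossible. Hence [Q(γ):Q] = 4 = [Q(√107, √2):Q], so Q(γ) = Q(√107, √2).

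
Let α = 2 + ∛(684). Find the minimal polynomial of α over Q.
m_α(x) = x^3 - 6x^2 + 12x - 692

Set β = α - 2 = ∛(684), so β^3 = 684. Then (α - 2)^3 - 684 = 0, i.e. α is a root of g(x) = (x - 2)^3 - 684 = x^3 - 6x^2 + 12x - 692. Since g(x) = h(x - 2) where h(x) = x^3 - 684, and h is irreducible over Q (because 684 is not a perfect cube, so h has no rational root, and a monic cubic with no rational root is irreducible), g is also irreducible (irreducibility is preserved under the substitution x → x - 2). Hence m_α(x) = x^3 - 6x^2 + 12x - 692.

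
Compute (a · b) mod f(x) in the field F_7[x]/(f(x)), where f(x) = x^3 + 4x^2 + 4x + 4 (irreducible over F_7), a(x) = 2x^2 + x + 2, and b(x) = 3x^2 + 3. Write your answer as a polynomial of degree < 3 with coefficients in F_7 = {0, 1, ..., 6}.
a · b ≡ 2x^2 + 6 (mod f(x))

Multiply in F_7[x]: a(x)·b(x) = (2x^2 + x + 2)·(3x^2 + 3) = 6x^4 + 3x^3 + 5x^2 + 3x + 6. This has degree ≥ 3, so divide by f(x) over F_7: 6x^4 + 3x^3 + 5x^2 + 3x + 6 = (6x)·(x^3 + 4x^2 + 4x + 4) + (2x^2 + 6). Hence a·b ≡ 2x^2 + 6 (mod f). (F_7[x]/(f) is a field with 7^3 = 343 elements since f is irreducible of degree 3.)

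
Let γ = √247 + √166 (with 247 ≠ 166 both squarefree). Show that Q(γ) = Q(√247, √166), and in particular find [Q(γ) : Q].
[Q(γ) : Q] = 4 (equivalently, Q(γ) = Q(√247, √166))

Obviously Q(γ) ⊆ Q(√247, √166), and [Q(√247, √166):Q] = 4 (since 247, 166 are distinct squarefree integers > 1 with 41002 not a perfect square). To show equality we compute the minimal polynomial of γ. From γ = √247 + √166: γ^2 = 247 + 2√(41002) + 166 = 413 + 2√(41002), so γ^2 - 413 = 2√(41002); squaring, (γ^2 - 413)^2 = 4·41002, i.e. γ^4 - 826γ^2 + 170569 - 164008 = 0, i.e. γ^4 - 826γ^2 + 6561 = 0. So γ is a root of x^4 - 826x^2 + 6561. This polynomial is irreducible over Q: it has no rational root (each ±√247 ± √166 is irrational), and any factorization into two quadratics over Q would force √(41002) ∈ Q (pairing opposite roots) or √247, √166 ∈ Q (other pairings), all impossible. Hence [Q(γ):Q] = 4 = [Q(√247, √166):Q], so Q(γ) = Q(√247, √166).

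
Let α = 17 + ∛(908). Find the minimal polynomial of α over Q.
m_α(x) = x^3 - 51x^2 + 867x - 5821

Set β = α - 17 = ∛(908), so β^3 = 908. Then (α - 17)^3 - 908 = 0, i.e. α is a root of g(x) = (x - 17)^3 - 908 = x^3 - 51x^2 + 867x - 5821. Since g(x) = h(x - 17) where h(x) = x^3 - 908, and h is irreducible over Q (because 908 is not a perfect cube, so h has no rational root, and a monic cubic with no rational root is irreducible), g is also irreducible (irreducibility is preserved under the substitution x → x - 17). Hence m_α(x) = x^3 - 51x^2 + 867x - 5821.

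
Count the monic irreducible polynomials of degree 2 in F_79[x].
There are 3081 monic irreducible polynomials of degree 2 over F_79

Each element of F_{79^2} that lies in no proper subfield is a root of exactly one monic irreducible of degree 2 over F_79, and each such polynomial has 2 distinct roots in F_{79^2}. By Möbius inversion the count is N_79(2) = (1/2) Σ_{d|2} μ(2/d) · 79^d = (1/2)(μ(2)·79^1 + μ(1)·79^2) = 6162/2 = 3081.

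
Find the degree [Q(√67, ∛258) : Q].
[Q(√67, ∛258) : Q] = 6

Let L = Q(√67, ∛258). Since Q(√67) ⊂ L and [Q(√67):Q] = 2, the tower law gives 2 | [L:Q]. Likewise Q(∛258) ⊂ L with [Q(∛258):Q] = 3 (because 258 is not a perfect cube), so 3 | [L:Q]. As gcd(2,3) = 1, [L:Q] is divisible by 6. Conversely L is generated over Q by √67 and ∛258, so [L:Q] ≤ 2·3 = 6. Therefore [Q(√67, ∛258) : Q] = 6.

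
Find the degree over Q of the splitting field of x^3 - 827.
[K : Q] = 6

The roots of x^3 - 827 are ∛827, ω∛827, ω^2∛827 where ω = e^(2πi/3) is a primitive cube root of unity, so K = Q(∛827, ω). Now [Q(∛827):Q] = 3 (since 827 is not a perfect cube, x^3 - 827 is irreducible) and [Q(ω):Q] = 2. Both 2 and 3 divide [K:Q], and [K:Q] ≤ 3·2 = 6, so [K:Q] = 6. (Equivalently: Q(∛827) ⊂ R but ω ∉ R, so [K : Q(∛827)] = 2.)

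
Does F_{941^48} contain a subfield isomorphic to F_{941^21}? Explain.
No: F_{941^21} is not a subfield of F_{941^48}

F_{p^m} embeds in F_{p^n} iff m | n. Here 21 ∤ 48 (since 48 = 2·21 + 6 with remainder 6 ≠ 0), so F_{941^21} is not a subfield of F_{941^48}. Equivalently: if it were, the tower law would give 21 = [F_{941^21}:F_941] dividing [F_{941^48}:F_941] = 48, contradiction.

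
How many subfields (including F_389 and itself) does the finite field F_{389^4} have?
F_{389^4} has 3 subfields

The subfields of F_{p^n} are exactly the fields F_{p^d} for d | n (each is the fixed field of the unique index-d subgroup of Gal(F_{p^n}/F_p) ≅ Z/nZ). The divisors of n = 4 are {1, 2, 4}, giving 3 subfields: F_{389^1}, F_{389^2}, F_{389^4}.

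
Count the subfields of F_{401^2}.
F_{401^2} has 2 subfields

The subfields of F_{p^n} are exactly the fields F_{p^d} for d | n (each is the fixed field of the unique index-d subgroup of Gal(F_{p^n}/F_p) ≅ Z/nZ). The divisors of n = 2 are {1, 2}, giving 2 subfields: F_{401^1}, F_{401^2}.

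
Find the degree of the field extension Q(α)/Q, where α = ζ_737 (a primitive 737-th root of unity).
[Q(α):Q] = 660

The minimal polynomial of ζ_737 over Q is the 737-th cyclotomic polynomial Φ_737(x), which is irreducible over Q and has degree φ(737) = 660. Hence [Q(α):Q] = φ(737) = 660.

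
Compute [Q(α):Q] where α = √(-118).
[Q(α):Q] = 2

[Q(α):Q] equals the degree of the minimal polynomial of α. Here α^2 = -118 and x^2 + 118 is irreducible (d = -118 is squarefree, ≠ 1, hence not a square), so deg(m_α) = 2. Thus [Q(α):Q] = 2.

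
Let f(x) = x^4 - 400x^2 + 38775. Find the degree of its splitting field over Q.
[K : Q] = 4

Solving the quadratic in x^2: x^2 = (400 ± √(400^2 - 4·38775))/2 = (400 ± √4900)/2 = (400 ± 70)/2, giving x^2 = 165 or x^2 = 235. So f(x) = (x^2 - 165)(x^2 - 235) and the roots of f are ±√165, ±√235. Hence the splitting field is K = Q(√165, √235). Since 165 and 235 are distinct squarefree integers > 1, their product 38775 is not a perfect square, so √235 ∉ Q(√165). By the tower law [K:Q] = [Q(√165,√235):Q(√165)] · [Q(√165):Q] = 2 · 2 = 4.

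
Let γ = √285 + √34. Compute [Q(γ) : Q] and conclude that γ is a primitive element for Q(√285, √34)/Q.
[Q(γ) : Q] = 4 (equivalently, Q(γ) = Q(√285, √34))

Obviously Q(γ) ⊆ Q(√285, √34), and [Q(√285, √34):Q] = 4 (since 285, 34 are distinct squarefree integers > 1 with 9690 not a perfect square). To show equality we compute the minimal polynomial of γ. From γ = √285 + √34: γ^2 = 285 + 2√(9690) + 34 = 319 + 2√(9690), so γ^2 - 319 = 2√(9690); squaring, (γ^2 - 319)^2 = 4·9690, i.e. γ^4 - 638γ^2 + 101761 - 38760 = 0, i.e. γ^4 - 638γ^2 + 63001 = 0. So γ is a root of x^4 - 638x^2 + 63001. This polynomial is irreducible over Q: it has no rational root (each ±√285 ± √34 is irrational), and any factorization into two quadratics over Q would force √(9690) ∈ Q (pairing opposite roots) or √285, √34 ∈ Q (other pairings), all impossible. Hence [Q(γ):Q] = 4 = [Q(√285, √34):Q], so Q(γ) = Q(√285, √34).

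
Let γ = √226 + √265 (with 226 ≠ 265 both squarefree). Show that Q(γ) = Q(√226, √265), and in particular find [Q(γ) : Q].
[Q(γ) : Q] = 4 (equivalently, Q(γ) = Q(√226, √265))

Obviously Q(γ) ⊆ Q(√226, √265), and [Q(√226, √265):Q] = 4 (since 226, 265 are distinct squarefree integers > 1 with 59890 not a perfect square). To show equality we compute the minimal polynomial of γ. From γ = √226 + √265: γ^2 = 226 + 2√(59890) + 265 = 491 + 2√(59890), so γ^2 - 491 = 2√(59890); squaring, (γ^2 - 491)^2 = 4·59890, i.e. γ^4 - 982γ^2 + 241081 - 239560 = 0, i.e. γ^4 - 982γ^2 + 1521 = 0. So γ is a root of x^4 - 982x^2 + 1521. This polynomial is irreducible over Q: it has no rational root (each ±√226 ± √265 is irrational), and any factorization into two quadratics over Q would force √(59890) ∈ Q (pairing opposite roots) or √226, √265 ∈ Q (other pairings), all impossible. Hence [Q(γ):Q] = 4 = [Q(√226, √265):Q], so Q(γ) = Q(√226, √265).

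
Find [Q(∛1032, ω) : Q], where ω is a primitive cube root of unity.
[Q(∛1032, ω) : Q] = 6

[Q(∛1032):Q] = 3 (min poly x^3 - 1032, irreducible since 1032 is not a perfect cube). [Q(ω):Q] = 2 (min poly x^2 + x + 1). Since Q(∛1032) ⊂ R and ω ∉ R, we have ω ∉ Q(∛1032), so x^2 + x + 1 remains irreducible over Q(∛1032) and [Q(∛1032, ω) : Q(∛1032)] = 2. By the tower law, [Q(∛1032, ω) : Q] = 3 · 2 = 6. (In fact Q(∛1032, ω) is the splitting field of x^3 - 1032 over Q.)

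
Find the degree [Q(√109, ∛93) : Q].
[Q(√109, ∛93) : Q] = 6

Let L = Q(√109, ∛93). Since Q(√109) ⊂ L and [Q(√109):Q] = 2, the tower law gives 2 | [L:Q]. Likewise Q(∛93) ⊂ L with [Q(∛93):Q] = 3 (because 93 is not a perfect cube), so 3 | [L:Q]. As gcd(2,3) = 1, [L:Q] is divisible by 6. Conversely L is generated over Q by √109 and ∛93, so [L:Q] ≤ 2·3 = 6. Therefore [Q(√109, ∛93) : Q] = 6.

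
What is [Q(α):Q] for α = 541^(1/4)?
[Q(α):Q] = 4

α is a root of x^4 - 541. By Eisenstein's criterion at the prime p = 541 (which divides the constant term 541 but p^2 = 292681 does not, since 541 is squarefree), x^4 - 541 is irreducible over Q. Hence [Q(α):Q] = 4.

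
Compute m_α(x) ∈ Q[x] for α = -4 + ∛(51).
m_α(x) = x^3 + 12x^2 + 48x + 13

Set β = α + 4 = ∛(51), so β^3 = 51. Then (α + 4)^3 - 51 = 0, i.e. α is a root of g(x) = (x + 4)^3 - 51 = x^3 + 12x^2 + 48x + 13. Since g(x) = h(x + 4) where h(x) = x^3 - 51, and h is irreducible over Q (because 51 is not a perfect cube, so h has no rational root, and a monic cubic with no rational root is irreducible), g is also irreducible (irreducibility is preserved under the substitution x → x + 4). Hence m_α(x) = x^3 + 12x^2 + 48x + 13.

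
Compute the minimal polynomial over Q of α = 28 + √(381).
m_α(x) = x^2 - 56x + 403

From α - 28 = √(381), squaring gives (α - 28)^2 = 381, i.e. α^2 - 56α + 784 = 381, so α^2 - 56α + 403 = 0. The discriminant of x^2 - 56x + 403 is (-56)^2 - 4·(403) = 3136 - 1612 = 1524, and 4·(381) is not a perfect square in Q since 381 is squarefree and ≠ 1. Hence x^2 - 56x + 403 is irreducible over Q and is the minimal polynomial of α.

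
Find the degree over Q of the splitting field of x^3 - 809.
[K : Q] = 6

The roots of x^3 - 809 are ∛809, ω∛809, ω^2∛809 where ω = e^(2πi/3) is a primitive cube root of unity, so K = Q(∛809, ω). Now [Q(∛809):Q] = 3 (since 809 is not a perfect cube, x^3 - 809 is irreducible) and [Q(ω):Q] = 2. Both 2 and 3 divide [K:Q], and [K:Q] ≤ 3·2 = 6, so [K:Q] = 6. (Equivalently: Q(∛809) ⊂ R but ω ∉ R, so [K : Q(∛809)] = 2.)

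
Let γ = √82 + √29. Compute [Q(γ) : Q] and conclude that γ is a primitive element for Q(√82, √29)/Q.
[Q(γ) : Q] = 4 (equivalently, Q(γ) = Q(√82, √29))

Obviously Q(γ) ⊆ Q(√82, √29), and [Q(√82, √29):Q] = 4 (since 82, 29 are distinct squarefree integers > 1 with 2378 not a perfect square). To show equality we compute the minimal polynomial of γ. From γ = √82 + √29: γ^2 = 82 + 2√(2378) + 29 = 111 + 2√(2378), so γ^2 - 111 = 2√(2378); squaring, (γ^2 - 111)^2 = 4·2378, i.e. γ^4 - 222γ^2 + 12321 - 9512 = 0, i.e. γ^4 - 222γ^2 + 2809 = 0. So γ is a root of x^4 - 222x^2 + 2809. This polynomial is irreducible over Q: it has no rational root (each ±√82 ± √29 is irrational), and any factorization into two quadratics over Q would force √(2378) ∈ Q (pairing opposite roots) or √82, √29 ∈ Q (other pairings), all impossible. Hence [Q(γ):Q] = 4 = [Q(√82, √29):Q], so Q(γ) = Q(√82, √29).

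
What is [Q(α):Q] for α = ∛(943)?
[Q(α):Q] = 3

The minimal polynomial of α is x^3 - 943, irreducible over Q since 943 is not a perfect cube (so x^3 - 943 has no rational root). Hence [Q(α):Q] = deg(m_α) = 3.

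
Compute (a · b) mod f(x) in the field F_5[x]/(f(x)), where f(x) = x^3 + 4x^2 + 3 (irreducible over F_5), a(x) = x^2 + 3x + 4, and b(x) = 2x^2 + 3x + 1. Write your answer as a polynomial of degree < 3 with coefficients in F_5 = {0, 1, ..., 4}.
a · b ≡ 4x^2 + 4x + 1 (mod f(x))

Multiply in F_5[x]: a(x)·b(x) = (x^2 + 3x + 4)·(2x^2 + 3x + 1) = 2x^4 + 4x^3 + 3x^2 + 4. This has degree ≥ 3, so divide by f(x) over F_5: 2x^4 + 4x^3 + 3x^2 + 4 = (2x + 1)·(x^3 + 4x^2 + 3) + (4x^2 + 4x + 1). Hence a·b ≡ 4x^2 + 4x + 1 (mod f). (F_5[x]/(f) is a field with 5^3 = 125 elements since f is irreducible of degree 3.)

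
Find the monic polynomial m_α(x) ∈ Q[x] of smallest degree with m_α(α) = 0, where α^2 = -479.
m_α(x) = x^2 + 479

α satisfies α^2 + 479 = 0, so x^2 + 479 annihilates α. Since d = -479 is squarefree and ≠ 1, it is not a perfect square in Q, so x^2 + 479 has no rational root and is therefore irreducible over Q (a degree-2 polynomial over a field is irreducible iff it has no root). Hence m_α(x) = x^2 + 479.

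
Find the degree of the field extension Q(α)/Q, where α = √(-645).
[Q(α):Q] = 2

[Q(α):Q] equals the degree of the minimal polynomial of α. Here α^2 = -645 and x^2 + 645 is irreducible (d = -645 is squarefree, ≠ 1, hence not a square), so deg(m_α) = 2. Thus [Q(α):Q] = 2.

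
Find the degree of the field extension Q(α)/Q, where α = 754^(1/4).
[Q(α):Q] = 4

α is a root of x^4 - 754. By Eisenstein's criterion at the prime p = 2 (which divides the constant term 754 but p^2 = 4 does not, since 754 is squarefree), x^4 - 754 is irreducible over Q. Hence [Q(α):Q] = 4.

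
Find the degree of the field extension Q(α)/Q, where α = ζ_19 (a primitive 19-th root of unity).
[Q(α):Q] = 18

The minimal polynomial of ζ_19 over Q is the 19-th cyclotomic polynomial Φ_19(x), which is irreducible over Q and has degree φ(19) = 18. Hence [Q(α):Q] = φ(19) = 18.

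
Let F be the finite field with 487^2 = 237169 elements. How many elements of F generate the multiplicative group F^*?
There are φ(237168) = 77760 primitive elements

F_q^* is cyclic of order q - 1 = 237168. A cyclic group of order m has exactly φ(m) generators. Here m = 237168 = 2^4 · 3^5 · 61, so the number of primitive elements is φ(237168) = 77760.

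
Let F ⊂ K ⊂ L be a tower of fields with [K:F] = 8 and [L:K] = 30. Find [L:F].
[L:F] = 240

The tower law says that for any tower of field extensions F ⊂ K ⊂ L with finite degrees, [L:F] = [L:K] · [K:F]. Here this gives [L:F] = 30 · 8 = 240.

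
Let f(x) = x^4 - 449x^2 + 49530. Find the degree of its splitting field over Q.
[K : Q] = 4

Solving the quadratic in x^2: x^2 = (449 ± √(449^2 - 4·49530))/2 = (449 ± √3481)/2 = (449 ± 59)/2, giving x^2 = 254 or x^2 = 195. So f(x) = (x^2 - 254)(x^2 - 195) and the roots of f are ±√254, ±√195. Hence the splitting field is K = Q(√254, √195). Since 254 and 195 are distinct squarefree integers > 1, their product 49530 is not a perfect square, so √195 ∉ Q(√254). By the tower law [K:Q] = [Q(√254,√195):Q(√254)] · [Q(√254):Q] = 2 · 2 = 4.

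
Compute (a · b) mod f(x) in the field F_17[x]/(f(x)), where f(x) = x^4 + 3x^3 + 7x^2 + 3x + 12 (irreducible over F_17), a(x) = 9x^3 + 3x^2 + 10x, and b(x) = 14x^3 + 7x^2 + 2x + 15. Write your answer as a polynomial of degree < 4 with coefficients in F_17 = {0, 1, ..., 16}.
a · b ≡ 2x^3 + 5x^2 + x + 2 (mod f(x))

Multiply in F_17[x]: a(x)·b(x) = (9x^3 + 3x^2 + 10x)·(14x^3 + 7x^2 + 2x + 15) = 7x^6 + 3x^5 + 9x^4 + 7x^3 + 14x^2 + 14x. This has degree ≥ 4, so divide by f(x) over F_17: 7x^6 + 3x^5 + 9x^4 + 7x^3 + 14x^2 + 14x = (7x^2 + 16x + 14)·(x^4 + 3x^3 + 7x^2 + 3x + 12) + (2x^3 + 5x^2 + x + 2). Hence a·b ≡ 2x^3 + 5x^2 + x + 2 (mod f). (F_17[x]/(f) is a field with 17^4 = 83521 elements since f is irreducible of degree 4.)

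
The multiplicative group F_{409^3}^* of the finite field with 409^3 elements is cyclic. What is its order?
|F_{409^3}^*| = 68417928

F_{409^3} has 409^3 = 68417929 elements; its multiplicative group consists of all nonzero elements, so |F_{409^3}^*| = 68417929 - 1 = 68417928. (It is cyclic since any finite subgroup of the multiplicative group of a field is cyclic.)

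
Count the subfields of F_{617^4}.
F_{617^4} has 3 subfields

The subfields of F_{p^n} are exactly the fields F_{p^d} for d | n (each is the fixed field of the unique index-d subgroup of Gal(F_{p^n}/F_p) ≅ Z/nZ). The divisors of n = 4 are {1, 2, 4}, giving 3 subfields: F_{617^1}, F_{617^2}, F_{617^4}.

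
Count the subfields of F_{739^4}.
F_{739^4} has 3 subfields

The subfields of F_{p^n} are exactly the fields F_{p^d} for d | n (each is the fixed field of the unique index-d subgroup of Gal(F_{p^n}/F_p) ≅ Z/nZ). The divisors of n = 4 are {1, 2, 4}, giving 3 subfields: F_{739^1}, F_{739^2}, F_{739^4}.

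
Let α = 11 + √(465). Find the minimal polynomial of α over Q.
m_α(x) = x^2 - 22x - 344

From α - 11 = √(465), squaring gives (α - 11)^2 = 465, i.e. α^2 - 22α + 121 = 465, so α^2 - 22α - 344 = 0. The discriminant of x^2 - 22x - 344 is (-22)^2 - 4·(-344) = 484 + 1376 = 1860, and 4·(465) is not a perfect square in Q since 465 is squarefree and ≠ 1. Hence x^2 - 22x - 344 is irreducible over Q and is the minimal polynomial of α.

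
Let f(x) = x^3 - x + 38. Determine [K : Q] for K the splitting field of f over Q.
[K : Q] = 6

By the rational root test, any rational root of the monic integer polynomial f(x) = x^3 - x + 38 must be an integer dividing the constant term 38, i.e. one of ±{1, 2, 19, 38}. Evaluating: f(1) = 38, f(-1) = 38, f(2) = 44, f(-2) = 32, f(19) = 6878, f(-19) = -6802, f(38) = 54872, f(-38) = -54796; none is 0, so f has no rational root and is therefore irreducible over Q (a cubic with no linear factor over a field is irreducible). For an irreducible cubic, the Galois group is A_3 or S_3 according as the discriminant disc(f) = -4a^3 - 27b^2 = -4·(-1)^3 - 27·(38)^2 = -38984 is or is not a square in Q. Here disc(f) = -38984 is not a perfect square in Q, so the Galois group of f over Q is not contained in A_3 and must be all of S_3. The splitting field has degree |S_3| = 6 over Q, so [K : Q] = 6.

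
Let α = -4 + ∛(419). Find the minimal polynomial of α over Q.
m_α(x) = x^3 + 12x^2 + 48x - 355

Set β = α + 4 = ∛(419), so β^3 = 419. Then (α + 4)^3 - 419 = 0, i.e. α is a root of g(x) = (x + 4)^3 - 419 = x^3 + 12x^2 + 48x - 355. Since g(x) = h(x + 4) where h(x) = x^3 - 419, and h is irreducible over Q (because 419 is not a perfect cube, so h has no rational root, and a monic cubic with no rational root is irreducible), g is also irreducible (irreducibility is preserved under the substitution x → x + 4). Hence m_α(x) = x^3 + 12x^2 + 48x - 355.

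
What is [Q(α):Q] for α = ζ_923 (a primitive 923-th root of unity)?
[Q(α):Q] = 840

The minimal polynomial of ζ_923 over Q is the 923-th cyclotomic polynomial Φ_923(x), which is irreducible over Q and has degree φ(923) = 840. Hence [Q(α):Q] = φ(923) = 840.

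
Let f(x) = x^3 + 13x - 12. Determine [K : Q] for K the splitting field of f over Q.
[K : Q] = 6

By the rational root test, any rational root of the monic integer polynomial f(x) = x^3 + 13x - 12 must be an integer dividing the constant term -12, i.e. one of ±{1, 2, 3, 4, 6, 12}. Evaluating: f(1) = 2, f(-1) = -26, f(2) = 22, f(-2) = -46, f(3) = 54, f(-3) = -78, f(4) = 104, f(-4) = -128, f(6) = 282, f(-6) = -306, f(12) = 1872, f(-12) = -1896; none is 0, so f has no rational root and is therefore irreducible over Q (a cubic with no linear factor over a field is irreducible). For an irreducible cubic, the Galois group is A_3 or S_3 according as the discriminant disc(f) = -4a^3 - 27b^2 = -4·(13)^3 - 27·(-12)^2 = -12676 is or is not a square in Q. Here disc(f) = -12676 is not a perfect square in Q, so the Galois group of f over Q is not contained in A_3 and must be all of S_3. The splitting field has degree |S_3| = 6 over Q, so [K : Q] = 6.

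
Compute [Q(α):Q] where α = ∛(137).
[Q(α):Q] = 3

The minimal polynomial of α is x^3 - 137, irreducible over Q since 137 is not a perfect cube (so x^3 - 137 has no rational root). Hence [Q(α):Q] = deg(m_α) = 3.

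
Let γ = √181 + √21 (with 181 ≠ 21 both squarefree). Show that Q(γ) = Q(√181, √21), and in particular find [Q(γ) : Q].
[Q(γ) : Q] = 4 (equivalently, Q(γ) = Q(√181, √21))

Obviously Q(γ) ⊆ Q(√181, √21), and [Q(√181, √21):Q] = 4 (since 181, 21 are distinct squarefree integers > 1 with 3801 not a perfect square). To show equality we compute the minimal polynomial of γ. From γ = √181 + √21: γ^2 = 181 + 2√(3801) + 21 = 202 + 2√(3801), so γ^2 - 202 = 2√(3801); squaring, (γ^2 - 202)^2 = 4·3801, i.e. γ^4 - 404γ^2 + 40804 - 15204 = 0, i.e. γ^4 - 404γ^2 + 25600 = 0. So γ is a root of x^4 - 404x^2 + 25600. This polynomial is irreducible over Q: it has no rational root (each ±√181 ± √21 is irrational), and any factorization into two quadratics over Q would force √(3801) ∈ Q (pairing opposite roots) or √181, √21 ∈ Q (other pairings), all impossible. Hence [Q(γ):Q] = 4 = [Q(√181, √21):Q], so Q(γ) = Q(√181, √21).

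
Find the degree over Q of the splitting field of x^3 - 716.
[K : Q] = 6

The roots of x^3 - 716 are ∛716, ω∛716, ω^2∛716 where ω = e^(2πi/3) is a primitive cube root of unity, so K = Q(∛716, ω). Now [Q(∛716):Q] = 3 (since 716 is not a perfect cube, x^3 - 716 is irreducible) and [Q(ω):Q] = 2. Both 2 and 3 divide [K:Q], and [K:Q] ≤ 3·2 = 6, so [K:Q] = 6. (Equivalently: Q(∛716) ⊂ R but ω ∉ R, so [K : Q(∛716)] = 2.)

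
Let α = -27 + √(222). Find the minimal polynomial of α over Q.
m_α(x) = x^2 + 54x + 507

From α + 27 = √(222), squaring gives (α + 27)^2 = 222, i.e. α^2 + 54α + 729 = 222, so α^2 + 54α + 507 = 0. The discriminant of x^2 + 54x + 507 is (54)^2 - 4·(507) = 2916 - 2028 = 888, and 4·(222) is not a perfect square in Q since 222 is squarefree and ≠ 1. Hence x^2 + 54x + 507 is irreducible over Q and is the minimal polynomial of α.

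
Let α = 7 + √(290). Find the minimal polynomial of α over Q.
m_α(x) = x^2 - 14x - 241

From α - 7 = √(290), squaring gives (α - 7)^2 = 290, i.e. α^2 - 14α + 49 = 290, so α^2 - 14α - 241 = 0. The discriminant of x^2 - 14x - 241 is (-14)^2 - 4·(-241) = 196 + 964 = 1160, and 4·(290) is not a perfect square in Q since 290 is squarefree and ≠ 1. Hence x^2 - 14x - 241 is irreducible over Q and is the minimal polynomial of α.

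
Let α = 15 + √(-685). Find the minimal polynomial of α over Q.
m_α(x) = x^2 - 30x + 910

From α - 15 = √(-685), squaring gives (α - 15)^2 = -685, i.e. α^2 - 30α + 225 = -685, so α^2 - 30α + 910 = 0. The discriminant of x^2 - 30x + 910 is (-30)^2 - 4·(910) = 900 - 3640 = -2740, and 4·(-685) is not a perfect square in Q since -685 is squarefree and ≠ 1. Hence x^2 - 30x + 910 is irreducible over Q and is the minimal polynomial of α.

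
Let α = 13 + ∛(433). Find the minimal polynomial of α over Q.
m_α(x) = x^3 - 39x^2 + 507x - 2630

Set β = α - 13 = ∛(433), so β^3 = 433. Then (α - 13)^3 - 433 = 0, i.e. α is a root of g(x) = (x - 13)^3 - 433 = x^3 - 39x^2 + 507x - 2630. Since g(x) = h(x - 13) where h(x) = x^3 - 433, and h is irreducible over Q (because 433 is not a perfect cube, so h has no rational root, and a monic cubic with no rational root is irreducible), g is also irreducible (irreducibility is preserved under the substitution x → x - 13). Hence m_α(x) = x^3 - 39x^2 + 507x - 2630.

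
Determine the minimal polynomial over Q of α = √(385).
m_α(x) = x^2 - 385

α satisfies α^2 - 385 = 0, so x^2 - 385 annihilates α. Since d = 385 is squarefree and ≠ 1, it is not a perfect square in Q, so x^2 - 385 has no rational root and is therefore irreducible over Q (a degree-2 polynomial over a field is irreducible iff it has no root). Hence m_α(x) = x^2 - 385.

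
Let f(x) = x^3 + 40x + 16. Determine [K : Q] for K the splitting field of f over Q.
[K : Q] = 6

By the rational root test, any rational root of the monic integer polynomial f(x) = x^3 + 40x + 16 must be an integer dividing the constant term 16, i.e. one of ±{1, 2, 4, 8, 16}. Evaluating: f(1) = 57, f(-1) = -25, f(2) = 104, f(-2) = -72, f(4) = 240, f(-4) = -208, f(8) = 848, f(-8) = -816, f(16) = 4752, f(-16) = -4720; none is 0, so f has no rational root and is therefore irreducible over Q (a cubic with no linear factor over a field is irreducible). For an irreducible cubic, the Galois group is A_3 or S_3 according as the discriminant disc(f) = -4a^3 - 27b^2 = -4·(40)^3 - 27·(16)^2 = -262912 is or is not a square in Q. Here disc(f) = -262912 is not a perfect square in Q, so the Galois group of f over Q is not contained in A_3 and must be all of S_3. The splitting field has degree |S_3| = 6 over Q, so [K : Q] = 6.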